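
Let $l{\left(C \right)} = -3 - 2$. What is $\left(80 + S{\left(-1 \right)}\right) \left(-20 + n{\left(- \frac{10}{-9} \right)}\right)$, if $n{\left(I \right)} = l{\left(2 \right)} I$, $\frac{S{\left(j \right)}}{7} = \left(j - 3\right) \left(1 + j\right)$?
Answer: $- \frac{18400}{9} \approx -2044.4$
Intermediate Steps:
$S{\left(j \right)} = 7 \left(1 + j\right) \left(-3 + j\right)$ ($S{\left(j \right)} = 7 \left(j - 3\right) \left(1 + j\right) = 7 \left(-3 + j\right) \left(1 + j\right) = 7 \left(1 + j\right) \left(-3 + j\right)$)
$l{\left(C \right)} = -5$ ($l{\left(C \right)} = -3 - 2 = -5$)
$n{\left(I \right)} = - 5 I$
$\left(80 + S{\left(-1 \right)}\right) \left(-20 + n{\left(- \frac{10}{-9} \right)}\right) = \left(80 - \left(7 - 7\right)\right) \left(-20 - 5 \left(- \frac{10}{-9}\right)\right) = \left(80 + \left(-21 + 14 + 7 \cdot 1\right)\right) \left(-20 - 5 \left(\left(-10\right) \left(- \frac{1}{9}\right)\right)\right) = \left(80 + \left(-21 + 14 + 7\right)\right) \left(-20 - \frac{50}{9}\right) = \left(80 + 0\right) \left(-20 - \frac{50}{9}\right) = 80 \left(- \frac{230}{9}\right) = - \frac{18400}{9}$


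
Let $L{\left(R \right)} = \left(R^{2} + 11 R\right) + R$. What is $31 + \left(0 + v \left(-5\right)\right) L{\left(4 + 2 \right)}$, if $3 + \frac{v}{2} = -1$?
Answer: $4351$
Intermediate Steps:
$v = -8$ ($v = -6 + 2 \left(-1\right) = -6 - 2 = -8$)
$L{\left(R \right)} = R^{2} + 12 R$
$31 + \left(0 + v \left(-5\right)\right) L{\left(4 + 2 \right)} = 31 + \left(0 - -40\right) \left(4 + 2\right) \left(12 + \left(4 + 2\right)\right) = 31 + \left(0 + 40\right) 6 \left(12 + 6\right) = 31 + 40 \cdot 6 \cdot 18 = 31 + 40 \cdot 108 = 31 + 4320 = 4351$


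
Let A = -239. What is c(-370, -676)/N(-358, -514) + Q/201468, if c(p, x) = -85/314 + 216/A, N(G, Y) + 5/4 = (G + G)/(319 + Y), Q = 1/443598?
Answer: -3072050711070646493/6334687070269685208 ≈ -0.48496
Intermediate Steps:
Q = 1/443598 ≈ 2.2543e-6
N(G, Y) = -5/4 + 2*G/(319 + Y) (N(G, Y) = -5/4 + (G + G)/(319 + Y) = -5/4 + (2*G)/(319 + Y) = -5/4 + 2*G/(319 + Y))
c(p, x) = -88139/75046 (c(p, x) = -85/314 + 216/(-239) = -85*1/314 + 216*(-1/239) = -85/314 - 216/239 = -88139/75046)
c(-370, -676)/N(-358, -514) + Q/201468 = -88139*4*(319 - 514)/(-1595 - 5*(-514) + 8*(-358))/75046 + (1/443598)/201468 = -88139*(-780/(-1595 + 2570 - 2864))/75046 + (1/443598)*(1/201468) = -88139/(75046*((¼)*(-1/195)*(-1889))) + 1/89370801864 = -88139/(75046*1889/780) + 1/89370801864 = -88139/75046*780/1889 + 1/89370801864 = -34374210/70880947 + 1/89370801864 = -3072050711070646493/6334687070269685208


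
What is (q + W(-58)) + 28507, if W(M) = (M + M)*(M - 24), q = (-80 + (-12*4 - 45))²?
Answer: 67948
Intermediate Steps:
q = 29929 (q = (-80 + (-48 - 45))² = (-80 - 93)² = (-173)² = 29929)
W(M) = 2*M*(-24 + M) (W(M) = (2*M)*(-24 + M) = 2*M*(-24 + M))
(q + W(-58)) + 28507 = (29929 + 2*(-58)*(-24 - 58)) + 28507 = (29929 + 2*(-58)*(-82)) + 28507 = (29929 + 9512) + 28507 = 39441 + 28507 = 67948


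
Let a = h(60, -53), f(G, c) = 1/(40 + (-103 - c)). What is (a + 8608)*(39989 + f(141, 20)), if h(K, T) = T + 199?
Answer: 29055278844/83 ≈ 3.5006e+8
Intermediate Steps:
h(K, T) = 199 + T
f(G, c) = 1/(-63 - c)
a = 146 (a = 199 - 53 = 146)
(a + 8608)*(39989 + f(141, 20)) = (146 + 8608)*(39989 - 1/(63 + 20)) = 8754*(39989 - 1/83) = 8754*(3319086/83) = 29055278844/83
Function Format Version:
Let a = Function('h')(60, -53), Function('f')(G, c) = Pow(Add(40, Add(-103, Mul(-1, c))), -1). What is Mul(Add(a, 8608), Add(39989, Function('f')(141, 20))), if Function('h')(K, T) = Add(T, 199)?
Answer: Rational(29055278844, 83) ≈ 3.5006e+8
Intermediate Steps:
Function('h')(K, T) = Add(199, T)
Function('f')(G, c) = Pow(Add(-63, Mul(-1, c)), -1)
a = 146 (a = Add(199, -53) = 146)
Mul(Add(a, 8608), Add(39989, Function('f')(141, 20))) = Mul(Add(146, 8608), Add(39989, Mul(-1, Pow(Add(63, 20), -1)))) = Mul(8754, Add(39989, Mul(-1, Pow(83, -1)))) = Mul(8754, Add(39989, Mul(-1, Rational(1, 83)))) = Mul(8754, Add(39989, Rational(-1, 83))) = Mul(8754, Rational(3319086, 83)) = Rational(29055278844, 83)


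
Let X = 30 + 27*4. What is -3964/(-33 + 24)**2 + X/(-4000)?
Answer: -7933589/162000 ≈ -48.973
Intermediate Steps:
X = 138 (X = 30 + 108 = 138)
-3964/(-33 + 24)**2 + X/(-4000) = -3964/(-33 + 24)**2 + 138/(-4000) = -3964/((-9)**2) + 138*(-1/4000) = -3964/81 - 69/2000 = -7933589/162000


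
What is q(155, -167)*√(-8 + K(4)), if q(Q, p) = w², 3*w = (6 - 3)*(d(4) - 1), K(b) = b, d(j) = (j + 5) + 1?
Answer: 162*I ≈ 162.0*I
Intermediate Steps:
d(j) = 6 + j (d(j) = (5 + j) + 1 = 6 + j)
w = 9 (w = ((6 - 3)*((6 + 4) - 1))/3 = (3*(10 - 1))/3 = (3*9)/3 = (⅓)*27 = 9)
q(Q, p) = 81 (q(Q, p) = 9² = 81)
q(155, -167)*√(-8 + K(4)) = 81*√(-8 + 4) = 81*√(-4) = 81*(2*I) = 162*I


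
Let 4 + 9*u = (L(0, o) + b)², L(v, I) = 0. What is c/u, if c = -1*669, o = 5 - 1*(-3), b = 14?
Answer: -2007/64 ≈ -31.359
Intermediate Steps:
o = 8 (o = 5 + 3 = 8)
c = -669
u = 64/3 (u = -4/9 + (0 + 14)²/9 = -4/9 + (⅑)*14² = -4/9 + (⅑)*196 = -4/9 + 196/9 = 64/3 ≈ 21.333)
c/u = -669/64/3 = -669*3/64 = -2007/64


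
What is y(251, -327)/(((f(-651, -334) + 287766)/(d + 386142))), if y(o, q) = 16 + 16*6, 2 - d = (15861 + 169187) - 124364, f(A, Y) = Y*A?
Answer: 455644/6315 ≈ 72.153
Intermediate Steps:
f(A, Y) = A*Y
d = -60682 (d = 2 - ((15861 + 169187) - 124364) = 2 - (185048 - 124364) = 2 - 1*60684 = 2 - 60684 = -60682)
y(o, q) = 112 (y(o, q) = 16 + 96 = 112)
y(251, -327)/(((f(-651, -334) + 287766)/(d + 386142))) = 112/(((-651*(-334) + 287766)/(-60682 + 386142))) = 112/(((217434 + 287766)/325460)) = 112/((505200*(1/325460))) = 112/(25260/16273) = 112*(16273/25260) = 455644/6315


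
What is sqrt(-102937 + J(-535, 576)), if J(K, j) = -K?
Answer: 3*I*sqrt(11378) ≈ 320.0*I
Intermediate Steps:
sqrt(-102937 + J(-535, 576)) = sqrt(-102937 - 1*(-535)) = sqrt(-102937 + 535) = sqrt(-102402) = 3*I*sqrt(11378)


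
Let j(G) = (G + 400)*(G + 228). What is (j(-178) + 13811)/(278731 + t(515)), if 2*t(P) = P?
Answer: 49822/557977 ≈ 0.089290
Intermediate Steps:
t(P) = P/2
j(G) = (228 + G)*(400 + G) (j(G) = (400 + G)*(228 + G) = (228 + G)*(400 + G))
(j(-178) + 13811)/(278731 + t(515)) = ((91200 + (-178)**2 + 628*(-178)) + 13811)/(278731 + (1/2)*515) = ((91200 + 31684 - 111784) + 13811)/(278731 + 515/2) = (11100 + 13811)/(557977/2) = 24911*(2/557977) = 49822/557977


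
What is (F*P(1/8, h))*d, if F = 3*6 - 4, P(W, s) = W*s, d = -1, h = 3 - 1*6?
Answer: 21/4 ≈ 5.2500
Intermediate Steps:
h = -3 (h = 3 - 6 = -3)
F = 14 (F = 18 - 4 = 14)
(F*P(1/8, h))*d = (14*(-3/8))*(-1) = -21/4*(-1) = 21/4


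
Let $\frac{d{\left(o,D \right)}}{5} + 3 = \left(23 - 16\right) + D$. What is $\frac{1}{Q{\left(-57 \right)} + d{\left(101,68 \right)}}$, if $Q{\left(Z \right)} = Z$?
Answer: $\frac{1}{303} \approx 0.0033003$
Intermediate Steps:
$d{\left(o,D \right)} = 20 + 5 D$ ($d{\left(o,D \right)} = -15 + 5 \left(\left(23 - 16\right) + D\right) = -15 + 5 \left(7 + D\right) = -15 + \left(35 + 5 D\right) = 20 + 5 D$)
$\frac{1}{Q{\left(-57 \right)} + d{\left(101,68 \right)}} = \frac{1}{-57 + \left(20 + 5 \cdot 68\right)} = \frac{1}{-57 + \left(20 + 340\right)} = \frac{1}{-57 + 360} = \frac{1}{303}$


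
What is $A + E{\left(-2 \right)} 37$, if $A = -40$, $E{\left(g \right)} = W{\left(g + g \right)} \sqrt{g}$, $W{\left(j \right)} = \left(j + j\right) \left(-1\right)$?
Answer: $-40 + 296 i \sqrt{2} \approx -40.0 + 418.61 i$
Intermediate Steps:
$W{\left(j \right)} = - 2 j$ ($W{\left(j \right)} = 2 j \left(-1\right) = - 2 j$)
$E{\left(g \right)} = - 4 g^{\frac{3}{2}}$ ($E{\left(g \right)} = - 2 \left(g + g\right) \sqrt{g} = - 2 \cdot 2 g \sqrt{g} = - 4 g \sqrt{g} = - 4 g^{\frac{3}{2}}$)
$A + E{\left(-2 \right)} 37 = -40 + - 4 \left(-2\right)^{\frac{3}{2}} \cdot 37 = -40 + - 4 \left(- 2 i \sqrt{2}\right) 37 = -40 + 8 i \sqrt{2} \cdot 37 = -40 + 296 i \sqrt{2}$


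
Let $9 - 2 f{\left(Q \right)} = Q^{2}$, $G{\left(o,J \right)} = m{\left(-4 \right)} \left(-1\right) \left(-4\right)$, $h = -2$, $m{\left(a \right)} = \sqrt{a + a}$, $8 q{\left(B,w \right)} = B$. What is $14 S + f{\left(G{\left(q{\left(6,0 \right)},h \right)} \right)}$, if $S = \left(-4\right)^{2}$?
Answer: $\frac{585}{2} \approx 292.5$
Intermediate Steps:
$S = 16$
$q{\left(B,w \right)} = \frac{B}{8}$
$m{\left(a \right)} = \sqrt{2} \sqrt{a}$ ($m{\left(a \right)} = \sqrt{2 a} = \sqrt{2} \sqrt{a}$)
$G{\left(o,J \right)} = 8 i \sqrt{2}$ ($G{\left(o,J \right)} = \sqrt{2} \sqrt{-4} \left(-1\right) \left(-4\right) = \sqrt{2} \cdot 2 i \left(-1\right) \left(-4\right) = 2 i \sqrt{2} \left(-1\right) \left(-4\right) = - 2 i \sqrt{2} \left(-4\right) = 8 i \sqrt{2}$)
$f{\left(Q \right)} = \frac{9}{2} - \frac{Q^{2}}{2}$
$14 S + f{\left(G{\left(q{\left(6,0 \right)},h \right)} \right)} = 14 \cdot 16 - \left(- \frac{9}{2} + \frac{\left(8 i \sqrt{2}\right)^{2}}{2}\right) = 224 + \left(\frac{9}{2} - -64\right) = 224 + \left(\frac{9}{2} + 64\right) = 224 + \frac{137}{2} = \frac{585}{2}$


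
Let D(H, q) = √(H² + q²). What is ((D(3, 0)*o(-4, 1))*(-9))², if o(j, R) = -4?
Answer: 11664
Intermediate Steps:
((D(3, 0)*o(-4, 1))*(-9))² = ((√(3² + 0²)*(-4))*(-9))² = ((√(9 + 0)*(-4))*(-9))² = ((√9*(-4))*(-9))² = ((3*(-4))*(-9))² = (-12*(-9))² = 108² = 11664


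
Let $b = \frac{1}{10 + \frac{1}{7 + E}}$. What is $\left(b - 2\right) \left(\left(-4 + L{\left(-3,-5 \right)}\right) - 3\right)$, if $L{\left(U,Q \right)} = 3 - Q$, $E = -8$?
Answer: $- \frac{17}{9} \approx -1.8889$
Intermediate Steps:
$b = \frac{1}{9}$ ($b = \frac{1}{10 + \frac{1}{7 - 8}} = \frac{1}{10 + \frac{1}{-1}} = \frac{1}{10 - 1} = \frac{1}{9} \approx 0.11111$)
$\left(b - 2\right) \left(\left(-4 + L{\left(-3,-5 \right)}\right) - 3\right) = \left(\frac{1}{9} - 2\right) \left(\left(-4 + \left(3 - -5\right)\right) - 3\right) = - \frac{17 \left(\left(-4 + \left(3 + 5\right)\right) - 3\right)}{9} = - \frac{17 \left(\left(-4 + 8\right) - 3\right)}{9} = - \frac{17 \left(4 - 3\right)}{9} = \left(- \frac{17}{9}\right) 1 = - \frac{17}{9}$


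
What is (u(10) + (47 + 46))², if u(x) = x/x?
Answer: 8836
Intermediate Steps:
u(x) = 1
(u(10) + (47 + 46))² = (1 + (47 + 46))² = (1 + 93)² = 94² = 8836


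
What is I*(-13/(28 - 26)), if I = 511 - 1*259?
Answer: -1638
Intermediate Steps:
I = 252 (I = 511 - 259 = 252)
I*(-13/(28 - 26)) = 252*(-13/(28 - 26)) = 252*(-13/2) = -1638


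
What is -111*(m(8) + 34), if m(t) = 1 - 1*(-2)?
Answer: -4107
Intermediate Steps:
m(t) = 3 (m(t) = 1 + 2 = 3)
-111*(m(8) + 34) = -111*(3 + 34) = -111*37 = -4107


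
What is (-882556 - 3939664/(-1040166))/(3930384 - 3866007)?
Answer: -459000402316/33481383291 ≈ -13.709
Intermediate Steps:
(-882556 - 3939664/(-1040166))/(3930384 - 3866007) = (-882556 - 3939664*(-1/1040166))/64377 = (-882556 + 1969832/520083)*(1/64377) = -459000402316/520083*1/64377 = -459000402316/33481383291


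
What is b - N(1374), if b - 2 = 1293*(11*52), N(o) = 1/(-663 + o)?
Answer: 525854177/711 ≈ 7.3960e+5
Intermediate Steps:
b = 739598 (b = 2 + 1293*(11*52) = 2 + 1293*572 = 2 + 739596 = 739598)
b - N(1374) = 739598 - 1/(-663 + 1374) = 739598 - 1/711 = 525854177/711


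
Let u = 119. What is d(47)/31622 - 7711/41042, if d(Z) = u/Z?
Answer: -2863866594/15249503957 ≈ -0.18780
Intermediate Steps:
d(Z) = 119/Z
d(47)/31622 - 7711/41042 = (119/47)/31622 - 7711/41042 = (119*(1/47))*(1/31622) - 7711*1/41042 = (119/47)*(1/31622) - 7711/41042 = 119/1486234 - 7711/41042 = -2863866594/15249503957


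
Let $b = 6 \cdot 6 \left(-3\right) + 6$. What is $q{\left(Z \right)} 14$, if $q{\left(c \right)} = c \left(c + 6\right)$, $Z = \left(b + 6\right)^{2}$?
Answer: $1189859328$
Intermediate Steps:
$b = -102$ ($b = 36 \left(-3\right) + 6 = -108 + 6 = -102$)
$Z = 9216$ ($Z = \left(-102 + 6\right)^{2} = \left(-96\right)^{2} = 9216$)
$q{\left(c \right)} = c \left(6 + c\right)$
$q{\left(Z \right)} 14 = 9216 \left(6 + 9216\right) 14 = 9216 \cdot 9222 \cdot 14 = 84989952 \cdot 14 = 1189859328$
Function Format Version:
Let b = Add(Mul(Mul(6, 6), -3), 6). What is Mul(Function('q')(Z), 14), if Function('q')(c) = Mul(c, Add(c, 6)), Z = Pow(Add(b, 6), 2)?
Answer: 1189859328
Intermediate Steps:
b = -102 (b = Add(Mul(36, -3), 6) = Add(-108, 6) = -102)
Z = 9216 (Z = Pow(Add(-102, 6), 2) = Pow(-96, 2) = 9216)
Function('q')(c) = Mul(c, Add(6, c))
Mul(Function('q')(Z), 14) = Mul(Mul(9216, Add(6, 9216)), 14) = Mul(Mul(9216, 9222), 14) = Mul(84989952, 14) = 1189859328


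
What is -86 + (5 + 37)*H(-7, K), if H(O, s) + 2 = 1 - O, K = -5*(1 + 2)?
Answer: 166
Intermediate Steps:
K = -15 (K = -5*3 = -15)
H(O, s) = -1 - O (H(O, s) = -2 + (1 - O) = -1 - O)
-86 + (5 + 37)*H(-7, K) = -86 + (5 + 37)*(-1 - 1*(-7)) = -86 + 42*(-1 + 7) = -86 + 42*6 = -86 + 252 = 166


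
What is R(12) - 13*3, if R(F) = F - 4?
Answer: -31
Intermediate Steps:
R(F) = -4 + F
R(12) - 13*3 = (-4 + 12) - 13*3 = 8 - 39 = -31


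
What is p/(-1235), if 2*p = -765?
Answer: 153/494 ≈ 0.30972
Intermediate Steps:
p = -765/2 (p = (½)*(-765) = -765/2 ≈ -382.50)
p/(-1235) = -765/2/(-1235) = -765/2*(-1/1235) = 153/494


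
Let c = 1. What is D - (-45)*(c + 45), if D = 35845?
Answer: 37915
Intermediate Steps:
D - (-45)*(c + 45) = 35845 - (-45)*(1 + 45) = 35845 - (-45)*46 = 35845 - 1*(-2070) = 35845 + 2070 = 37915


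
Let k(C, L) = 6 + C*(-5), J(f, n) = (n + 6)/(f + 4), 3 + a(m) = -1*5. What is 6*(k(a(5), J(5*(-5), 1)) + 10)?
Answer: 336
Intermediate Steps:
a(m) = -8 (a(m) = -3 - 1*5 = -3 - 5 = -8)
J(f, n) = (6 + n)/(4 + f)
k(C, L) = 6 - 5*C
6*(k(a(5), J(5*(-5), 1)) + 10) = 6*((6 - 5*(-8)) + 10) = 6*((6 + 40) + 10) = 6*(46 + 10) = 6*56 = 336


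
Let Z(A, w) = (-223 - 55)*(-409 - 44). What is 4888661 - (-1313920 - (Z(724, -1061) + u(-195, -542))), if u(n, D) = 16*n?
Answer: 6325395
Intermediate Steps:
Z(A, w) = 125934 (Z(A, w) = -278*(-453) = 125934)
4888661 - (-1313920 - (Z(724, -1061) + u(-195, -542))) = 4888661 - (-1313920 - (125934 + 16*(-195))) = 4888661 - (-1313920 - (125934 - 3120)) = 4888661 - (-1313920 - 1*122814) = 4888661 - (-1313920 - 122814) = 4888661 - 1*(-1436734) = 4888661 + 1436734 = 6325395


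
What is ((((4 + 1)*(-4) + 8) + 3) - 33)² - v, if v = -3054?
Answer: 4818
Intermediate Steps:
((((4 + 1)*(-4) + 8) + 3) - 33)² - v = ((((4 + 1)*(-4) + 8) + 3) - 33)² - 1*(-3054) = (((5*(-4) + 8) + 3) - 33)² + 3054 = (((-20 + 8) + 3) - 33)² + 3054 = ((-12 + 3) - 33)² + 3054 = (-9 - 33)² + 3054 = (-42)² + 3054 = 1764 + 3054 = 4818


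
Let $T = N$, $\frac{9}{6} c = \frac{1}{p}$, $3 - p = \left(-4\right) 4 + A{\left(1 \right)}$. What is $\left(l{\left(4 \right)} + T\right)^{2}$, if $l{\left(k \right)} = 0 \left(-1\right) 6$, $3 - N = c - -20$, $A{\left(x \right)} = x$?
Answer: $\frac{211600}{729} \approx 290.26$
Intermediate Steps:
$p = 18$ ($p = 3 - \left(\left(-4\right) 4 + 1\right) = 3 - \left(-16 + 1\right) = 3 - -15 = 3 + 15 = 18$)
$c = \frac{1}{27}$ ($c = \frac{2}{3 \cdot 18} = \frac{2}{3} \cdot \frac{1}{18} = \frac{1}{27} \approx 0.037037$)
$N = - \frac{460}{27}$ ($N = 3 - \left(\frac{1}{27} - -20\right) = 3 - \left(\frac{1}{27} + 20\right) = 3 - \frac{541}{27} = - \frac{460}{27} \approx -17.037$)
$T = - \frac{460}{27} \approx -17.037$
$l{\left(k \right)} = 0$ ($l{\left(k \right)} = 0 \cdot 6 = 0$)
$\left(l{\left(4 \right)} + T\right)^{2} = \left(0 - \frac{460}{27}\right)^{2} = \left(- \frac{460}{27}\right)^{2} = \frac{211600}{729}$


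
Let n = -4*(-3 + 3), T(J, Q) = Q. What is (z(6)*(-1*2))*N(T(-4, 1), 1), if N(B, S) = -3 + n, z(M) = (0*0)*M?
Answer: 0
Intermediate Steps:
n = 0 (n = -4*0 = 0)
z(M) = 0 (z(M) = 0*M = 0)
N(B, S) = -3 (N(B, S) = -3 + 0 = -3)
(z(6)*(-1*2))*N(T(-4, 1), 1) = (0*(-1*2))*(-3) = (0*(-2))*(-3) = 0*(-3) = 0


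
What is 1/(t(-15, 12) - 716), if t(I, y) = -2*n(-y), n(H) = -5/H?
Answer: -6/4301 ≈ -0.0013950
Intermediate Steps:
t(I, y) = -10/y (t(I, y) = -(-10)/((-y)) = -(-10)*(-1/y) = -10/y)
1/(t(-15, 12) - 716) = 1/(-10/12 - 716) = 1/(-10*1/12 - 716) = 1/(-5/6 - 716) = 1/(-4301/6) = -6/4301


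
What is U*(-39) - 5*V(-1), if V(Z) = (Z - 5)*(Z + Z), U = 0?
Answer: -60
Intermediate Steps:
V(Z) = 2*Z*(-5 + Z) (V(Z) = (-5 + Z)*(2*Z) = 2*Z*(-5 + Z))
U*(-39) - 5*V(-1) = 0*(-39) - 10*(-1)*(-5 - 1) = 0 - 10*(-1)*(-6) = 0 - 5*12 = 0 - 60 = -60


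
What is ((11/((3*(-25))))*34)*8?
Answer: -2992/75 ≈ -39.893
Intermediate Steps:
((11/((3*(-25))))*34)*8 = ((11/(-75))*34)*8 = ((11*(-1/75))*34)*8 = -11/75*34*8 = -374/75*8 = -2992/75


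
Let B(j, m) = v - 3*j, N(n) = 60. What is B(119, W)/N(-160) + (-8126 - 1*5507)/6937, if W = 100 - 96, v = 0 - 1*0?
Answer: -1098163/138740 ≈ -7.9153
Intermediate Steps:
v = 0 (v = 0 + 0 = 0)
W = 4
B(j, m) = -3*j (B(j, m) = 0 - 3*j = -3*j)
B(119, W)/N(-160) + (-8126 - 1*5507)/6937 = -3*119/60 + (-8126 - 1*5507)/6937 = -357*1/60 + (-8126 - 5507)*(1/6937) = -119/20 - 13633*1/6937 = -119/20 - 13633/6937 = -1098163/138740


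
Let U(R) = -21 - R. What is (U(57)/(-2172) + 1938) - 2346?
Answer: -147683/362 ≈ -407.96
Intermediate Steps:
(U(57)/(-2172) + 1938) - 2346 = ((-21 - 1*57)/(-2172) + 1938) - 2346 = ((-21 - 57)*(-1/2172) + 1938) - 2346 = (-78*(-1/2172) + 1938) - 2346 = (13/362 + 1938) - 2346 = 701569/362 - 2346 = -147683/362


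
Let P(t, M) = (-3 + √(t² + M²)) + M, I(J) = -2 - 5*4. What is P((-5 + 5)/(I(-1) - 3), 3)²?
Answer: 9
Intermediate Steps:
I(J) = -22 (I(J) = -2 - 20 = -22)
P(t, M) = -3 + M + √(M² + t²) (P(t, M) = (-3 + √(M² + t²)) + M = -3 + M + √(M² + t²))
P((-5 + 5)/(I(-1) - 3), 3)² = (-3 + 3 + √(3² + ((-5 + 5)/(-22 - 3))²))² = (-3 + 3 + √(9 + (0/(-25))²))² = (-3 + 3 + √(9 + (0*(-1/25))²))² = (-3 + 3 + √(9 + 0²))² = (-3 + 3 + √(9 + 0))² = (-3 + 3 + √9)² = (-3 + 3 + 3)² = 3² = 9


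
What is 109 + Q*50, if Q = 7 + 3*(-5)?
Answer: -291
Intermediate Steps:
Q = -8 (Q = 7 - 15 = -8)
109 + Q*50 = 109 - 8*50 = 109 - 400 = -291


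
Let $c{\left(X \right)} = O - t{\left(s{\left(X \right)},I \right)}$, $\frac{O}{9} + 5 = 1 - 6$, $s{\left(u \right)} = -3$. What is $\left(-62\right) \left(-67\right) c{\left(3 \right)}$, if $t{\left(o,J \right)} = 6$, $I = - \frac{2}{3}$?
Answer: $-398784$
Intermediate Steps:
$I = - \frac{2}{3}$ ($I = \left(-2\right) \frac{1}{3} = - \frac{2}{3} \approx -0.66667$)
$O = -90$ ($O = -45 + 9 \left(1 - 6\right) = -45 + 9 \left(-5\right) = -45 - 45 = -90$)
$c{\left(X \right)} = -96$ ($c{\left(X \right)} = -90 - 6 = -96$)
$\left(-62\right) \left(-67\right) c{\left(3 \right)} = \left(-62\right) \left(-67\right) \left(-96\right) = 4154 \left(-96\right) = -398784$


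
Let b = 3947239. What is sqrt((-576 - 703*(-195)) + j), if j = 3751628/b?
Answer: sqrt(2126920001039879681)/3947239 ≈ 369.47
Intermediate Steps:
j = 3751628/3947239 ≈ 0.95044
sqrt((-576 - 703*(-195)) + j) = sqrt((-576 - 703*(-195)) + 3751628/3947239) = sqrt((-576 + 137085) + 3751628/3947239) = sqrt(136509 + 3751628/3947239) = sqrt(538837400279/3947239) = sqrt(2126920001039879681)/3947239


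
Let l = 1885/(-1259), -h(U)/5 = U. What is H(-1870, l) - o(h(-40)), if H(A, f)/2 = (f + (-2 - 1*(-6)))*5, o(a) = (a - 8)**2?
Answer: -46380266/1259 ≈ -36839.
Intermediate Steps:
h(U) = -5*U
l = -1885/1259 (l = 1885*(-1/1259) = -1885/1259 ≈ -1.4972)
o(a) = (-8 + a)**2
H(A, f) = 40 + 10*f (H(A, f) = 2*((f + (-2 - 1*(-6)))*5) = 2*((f + (-2 + 6))*5) = 2*((f + 4)*5) = 2*((4 + f)*5) = 2*(20 + 5*f) = 40 + 10*f)
H(-1870, l) - o(h(-40)) = (40 + 10*(-1885/1259)) - (-8 - 5*(-40))**2 = (40 - 18850/1259) - (-8 + 200)**2 = 31510/1259 - 1*192**2 = 31510/1259 - 1*36864 = 31510/1259 - 36864 = -46380266/1259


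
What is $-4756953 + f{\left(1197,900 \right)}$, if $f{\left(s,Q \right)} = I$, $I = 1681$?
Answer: $-4755272$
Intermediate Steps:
$f{\left(s,Q \right)} = 1681$
$-4756953 + f{\left(1197,900 \right)} = -4756953 + 1681 = -4755272$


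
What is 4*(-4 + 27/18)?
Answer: -10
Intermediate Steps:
4*(-4 + 27/18) = 4*(-4 + 27*(1/18)) = 4*(-4 + 3/2) = 4*(-5/2) = -10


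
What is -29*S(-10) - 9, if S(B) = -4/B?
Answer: -103/5 ≈ -20.600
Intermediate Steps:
-29*S(-10) - 9 = -(-116)/(-10) - 9 = -(-116)*(-1)/10 - 9 = -29*⅖ - 9 = -58/5 - 9 = -103/5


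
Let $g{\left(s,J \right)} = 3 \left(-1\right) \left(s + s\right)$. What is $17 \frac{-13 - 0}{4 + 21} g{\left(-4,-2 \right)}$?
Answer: $- \frac{5304}{25} \approx -212.16$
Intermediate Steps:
$g{\left(s,J \right)} = - 6 s$ ($g{\left(s,J \right)} = - 3 \cdot 2 s = - 6 s$)
$17 \frac{-13 - 0}{4 + 21} g{\left(-4,-2 \right)} = 17 \frac{-13 - 0}{4 + 21} \left(\left(-6\right) \left(-4\right)\right) = 17 \frac{-13 + 0}{25} \cdot 24 = 17 \left(\left(-13\right) \frac{1}{25}\right) 24 = 17 \left(- \frac{13}{25}\right) 24 = \left(- \frac{221}{25}\right) 24 = - \frac{5304}{25}$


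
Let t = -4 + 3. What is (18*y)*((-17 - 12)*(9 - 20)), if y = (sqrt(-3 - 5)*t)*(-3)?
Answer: 34452*I*sqrt(2) ≈ 48723.0*I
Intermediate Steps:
t = -1
y = 6*I*sqrt(2) (y = (sqrt(-3 - 5)*(-1))*(-3) = (sqrt(-8)*(-1))*(-3) = ((2*I*sqrt(2))*(-1))*(-3) = -2*I*sqrt(2)*(-3) = 6*I*sqrt(2) ≈ 8.4853*I)
(18*y)*((-17 - 12)*(9 - 20)) = (18*(6*I*sqrt(2)))*((-17 - 12)*(9 - 20)) = (108*I*sqrt(2))*(-29*(-11)) = (108*I*sqrt(2))*319 = 34452*I*sqrt(2)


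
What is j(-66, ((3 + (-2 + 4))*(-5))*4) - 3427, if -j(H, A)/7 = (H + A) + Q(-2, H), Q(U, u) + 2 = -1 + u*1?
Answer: -1782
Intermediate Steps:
Q(U, u) = -3 + u (Q(U, u) = -2 + (-1 + u*1) = -2 + (-1 + u) = -3 + u)
j(H, A) = 21 - 14*H - 7*A (j(H, A) = -7*((H + A) + (-3 + H)) = -7*((A + H) + (-3 + H)) = -7*(-3 + A + 2*H) = 21 - 14*H - 7*A)
j(-66, ((3 + (-2 + 4))*(-5))*4) - 3427 = (21 - 14*(-66) - 7*(3 + (-2 + 4))*(-5)*4) - 3427 = (21 + 924 - 7*(3 + 2)*(-5)*4) - 3427 = (21 + 924 - 7*5*(-5)*4) - 3427 = (21 + 924 - (-175)*4) - 3427 = (21 + 924 - 7*(-100)) - 3427 = (21 + 924 + 700) - 3427 = 1645 - 3427 = -1782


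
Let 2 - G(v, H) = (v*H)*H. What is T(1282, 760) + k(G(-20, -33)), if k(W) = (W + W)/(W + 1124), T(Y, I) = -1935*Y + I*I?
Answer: -21795838928/11453 ≈ -1.9031e+6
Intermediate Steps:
G(v, H) = 2 - v*H² (G(v, H) = 2 - v*H*H = 2 - H*v*H = 2 - v*H²)
T(Y, I) = I² - 1935*Y (T(Y, I) = -1935*Y + I² = I² - 1935*Y)
k(W) = 2*W/(1124 + W) (k(W) = (2*W)/(1124 + W) = 2*W/(1124 + W))
T(1282, 760) + k(G(-20, -33)) = (760² - 1935*1282) + 2*(2 - 1*(-20)*(-33)²)/(1124 + (2 - 1*(-20)*(-33)²)) = (577600 - 2480670) + 2*(2 - 1*(-20)*1089)/(1124 + (2 - 1*(-20)*1089)) = -1903070 + 2*(2 + 21780)/(1124 + (2 + 21780)) = -1903070 + 2*21782/(1124 + 21782) = -1903070 + 2*21782/22906 = -1903070 + 2*21782*(1/22906) = -1903070 + 21782/11453 = -21795838928/11453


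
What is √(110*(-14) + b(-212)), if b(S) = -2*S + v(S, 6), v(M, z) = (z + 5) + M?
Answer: I*√1317 ≈ 36.29*I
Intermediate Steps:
v(M, z) = 5 + M + z (v(M, z) = (5 + z) + M = 5 + M + z)
b(S) = 11 - S (b(S) = -2*S + (5 + S + 6) = -2*S + (11 + S) = 11 - S)
√(110*(-14) + b(-212)) = √(110*(-14) + (11 - 1*(-212))) = √(-1540 + (11 + 212)) = √(-1540 + 223) = √(-1317) = I*√1317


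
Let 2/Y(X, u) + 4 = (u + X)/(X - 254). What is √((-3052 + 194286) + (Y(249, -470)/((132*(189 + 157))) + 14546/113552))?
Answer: √22547826512906707051354502/10858495164 ≈ 437.30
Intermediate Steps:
Y(X, u) = 2/(-4 + (X + u)/(-254 + X)) (Y(X, u) = 2/(-4 + (u + X)/(X - 254)) = 2/(-4 + (X + u)/(-254 + X)))
√((-3052 + 194286) + (Y(249, -470)/((132*(189 + 157))) + 14546/113552)) = √((-3052 + 194286) + ((2*(-254 + 249)/(1016 - 470 - 3*249))/((132*(189 + 157))) + 14546/113552)) = √(191234 + ((2*(-5)/(1016 - 470 - 747))/((132*346)) + 14546*(1/113552))) = √(191234 + ((2*(-5)/(-201))/45672 + 7273/56776)) = √(191234 + ((2*(-1/201)*(-5))*(1/45672) + 7273/56776)) = √(191234 + ((10/201)*(1/45672) + 7273/56776)) = √(191234 + (5/4590036 + 7273/56776)) = √(191234 + 8345903927/65150970984) = √(12459089131058183/65150970984) = √22547826512906707051354502/10858495164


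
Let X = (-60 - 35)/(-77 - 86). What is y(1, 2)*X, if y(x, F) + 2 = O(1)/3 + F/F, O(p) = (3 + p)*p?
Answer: 95/489 ≈ 0.19427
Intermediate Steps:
X = 95/163 (X = -95/(-163) = -95*(-1/163) = 95/163 ≈ 0.58282)
O(p) = p*(3 + p)
y(x, F) = ⅓ (y(x, F) = -2 + ((1*(3 + 1))/3 + F/F) = -2 + ((1*4)*(⅓) + 1) = -2 + (4*(⅓) + 1) = -2 + (4/3 + 1) = -2 + 7/3 = ⅓)
y(1, 2)*X = (⅓)*(95/163) = 95/489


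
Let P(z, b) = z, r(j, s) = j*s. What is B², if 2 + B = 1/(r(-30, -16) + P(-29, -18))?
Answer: 811801/203401 ≈ 3.9911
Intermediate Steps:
B = -901/451 (B = -2 + 1/(-30*(-16) - 29) = -2 + 1/(480 - 29) = -2 + 1/451 = -901/451 ≈ -1.9978)
B² = (-901/451)² = 811801/203401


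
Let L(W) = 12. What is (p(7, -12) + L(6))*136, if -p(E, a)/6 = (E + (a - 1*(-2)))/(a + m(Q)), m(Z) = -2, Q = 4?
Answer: 10200/7 ≈ 1457.1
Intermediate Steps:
p(E, a) = -6*(2 + E + a)/(-2 + a) (p(E, a) = -6*(E + (a - 1*(-2)))/(a - 2) = -6*(E + (a + 2))/(-2 + a) = -6*(E + (2 + a))/(-2 + a) = -6*(2 + E + a)/(-2 + a))
(p(7, -12) + L(6))*136 = (6*(-2 - 1*7 - 1*(-12))/(-2 - 12) + 12)*136 = (6*(-2 - 7 + 12)/(-14) + 12)*136 = (6*(-1/14)*3 + 12)*136 = (-9/7 + 12)*136 = (75/7)*136 = 10200/7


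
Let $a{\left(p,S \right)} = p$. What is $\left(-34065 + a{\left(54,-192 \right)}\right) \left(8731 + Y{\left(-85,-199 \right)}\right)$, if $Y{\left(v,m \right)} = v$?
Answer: $-294059106$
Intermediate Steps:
$\left(-34065 + a{\left(54,-192 \right)}\right) \left(8731 + Y{\left(-85,-199 \right)}\right) = \left(-34065 + 54\right) \left(8731 - 85\right) = \left(-34011\right) 8646 = -294059106$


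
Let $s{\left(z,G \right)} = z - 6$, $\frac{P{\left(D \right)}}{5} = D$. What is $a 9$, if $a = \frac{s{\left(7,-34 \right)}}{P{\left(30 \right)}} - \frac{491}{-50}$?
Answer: $\frac{2211}{25} \approx 88.44$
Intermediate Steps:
$P{\left(D \right)} = 5 D$
$s{\left(z,G \right)} = -6 + z$ ($s{\left(z,G \right)} = z - 6 = -6 + z$)
$a = \frac{737}{75}$ ($a = \frac{-6 + 7}{5 \cdot 30} - \frac{491}{-50} = 1 \cdot \frac{1}{150} - - \frac{491}{50} = 1 \cdot \frac{1}{150} + \frac{491}{50} = \frac{1}{150} + \frac{491}{50} = \frac{737}{75} \approx 9.8267$)
$a 9 = \frac{737}{75} \cdot 9 = \frac{2211}{25}$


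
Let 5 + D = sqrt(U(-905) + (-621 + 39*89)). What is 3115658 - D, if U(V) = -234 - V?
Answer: 3115663 - sqrt(3521) ≈ 3.1156e+6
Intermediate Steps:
D = -5 + sqrt(3521) (D = -5 + sqrt((-234 - 1*(-905)) + (-621 + 39*89)) = -5 + sqrt((-234 + 905) + (-621 + 3471)) = -5 + sqrt(671 + 2850) = -5 + sqrt(3521) ≈ 54.338)
3115658 - D = 3115658 - (-5 + sqrt(3521)) = 3115658 + (5 - sqrt(3521)) = 3115663 - sqrt(3521)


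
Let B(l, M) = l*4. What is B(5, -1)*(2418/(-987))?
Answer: -16120/329 ≈ -48.997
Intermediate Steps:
B(l, M) = 4*l
B(5, -1)*(2418/(-987)) = (4*5)*(2418/(-987)) = 20*(2418*(-1/987)) = 20*(-806/329) = -16120/329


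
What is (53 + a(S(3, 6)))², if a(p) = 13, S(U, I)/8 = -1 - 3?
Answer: 4356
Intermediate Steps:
S(U, I) = -32 (S(U, I) = 8*(-1 - 3) = 8*(-4) = -32)
(53 + a(S(3, 6)))² = (53 + 13)² = 66² = 4356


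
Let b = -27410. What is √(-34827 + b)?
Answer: I*√62237 ≈ 249.47*I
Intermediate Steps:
√(-34827 + b) = √(-34827 - 27410) = √(-62237) = I*√62237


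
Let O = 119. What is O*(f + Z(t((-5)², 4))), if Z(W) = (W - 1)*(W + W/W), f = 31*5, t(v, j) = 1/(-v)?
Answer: 11453869/625 ≈ 18326.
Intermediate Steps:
t(v, j) = -1/v
f = 155
Z(W) = (1 + W)*(-1 + W) (Z(W) = (-1 + W)*(W + 1) = (-1 + W)*(1 + W) = (1 + W)*(-1 + W))
O*(f + Z(t((-5)², 4))) = 119*(155 + (-1 + (-1/((-5)²))²)) = 119*(155 + (-1 + (-1/25)²)) = 119*(155 + (-1 + 1/625)) = 119*(155 - 624/625) = 119*(96251/625) = 11453869/625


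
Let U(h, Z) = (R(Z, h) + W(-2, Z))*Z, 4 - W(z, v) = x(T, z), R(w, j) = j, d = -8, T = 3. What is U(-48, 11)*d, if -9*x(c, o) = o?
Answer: 35024/9 ≈ 3891.6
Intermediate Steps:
x(c, o) = -o/9
W(z, v) = 4 + z/9 (W(z, v) = 4 - (-1)*z/9 = 4 + z/9)
U(h, Z) = Z*(34/9 + h) (U(h, Z) = (h + (4 + (1/9)*(-2)))*Z = (h + (4 - 2/9))*Z = (h + 34/9)*Z = (34/9 + h)*Z = Z*(34/9 + h))
U(-48, 11)*d = ((1/9)*11*(34 + 9*(-48)))*(-8) = ((1/9)*11*(34 - 432))*(-8) = ((1/9)*11*(-398))*(-8) = -4378/9*(-8) = 35024/9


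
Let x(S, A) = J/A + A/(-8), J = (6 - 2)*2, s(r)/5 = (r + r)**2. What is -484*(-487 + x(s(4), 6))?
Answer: 706277/3 ≈ 2.3543e+5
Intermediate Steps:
s(r) = 20*r**2 (s(r) = 5*(r + r)**2 = 5*(2*r)**2 = 5*(4*r**2) = 20*r**2)
J = 8 (J = 4*2 = 8)
x(S, A) = 8/A - A/8 (x(S, A) = 8/A + A/(-8) = 8/A + A*(-1/8) = 8/A - A/8)
-484*(-487 + x(s(4), 6)) = -484*(-487 + (8/6 - 1/8*6)) = -484*(-487 + (8*(1/6) - 3/4)) = -484*(-487 + (4/3 - 3/4)) = -484*(-487 + 7/12) = -484*(-5837/12) = 706277/3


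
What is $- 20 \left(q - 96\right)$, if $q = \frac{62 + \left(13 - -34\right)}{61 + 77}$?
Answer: $\frac{131390}{69} \approx 1904.2$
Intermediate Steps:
$q = \frac{109}{138}$ ($q = \frac{62 + \left(13 + 34\right)}{138} = \left(62 + 47\right) \frac{1}{138} = 109 \cdot \frac{1}{138} = \frac{109}{138} \approx 0.78986$)
$- 20 \left(q - 96\right) = - 20 \left(\frac{109}{138} - 96\right) = \left(-20\right) \left(- \frac{13139}{138}\right) = \frac{131390}{69}$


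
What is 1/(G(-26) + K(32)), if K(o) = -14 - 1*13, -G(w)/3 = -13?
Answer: 1/12 ≈ 0.083333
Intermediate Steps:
G(w) = 39 (G(w) = -3*(-13) = 39)
K(o) = -27 (K(o) = -14 - 13 = -27)
1/(G(-26) + K(32)) = 1/(39 - 27) = 1/12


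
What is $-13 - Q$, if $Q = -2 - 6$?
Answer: $-5$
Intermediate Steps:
$Q = -8$ ($Q = -2 - 6 = -8$)
$-13 - Q = -13 - -8 = -13 + 8 = -5$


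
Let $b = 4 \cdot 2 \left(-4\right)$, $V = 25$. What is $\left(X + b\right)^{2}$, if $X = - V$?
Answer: $3249$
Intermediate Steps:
$X = -25$ ($X = \left(-1\right) 25 = -25$)
$b = -32$ ($b = 8 \left(-4\right) = -32$)
$\left(X + b\right)^{2} = \left(-25 - 32\right)^{2} = \left(-57\right)^{2} = 3249$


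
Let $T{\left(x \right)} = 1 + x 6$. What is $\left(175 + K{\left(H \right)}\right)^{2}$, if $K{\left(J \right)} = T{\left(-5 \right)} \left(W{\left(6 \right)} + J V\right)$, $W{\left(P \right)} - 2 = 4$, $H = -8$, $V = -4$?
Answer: $859329$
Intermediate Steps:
$T{\left(x \right)} = 1 + 6 x$
$W{\left(P \right)} = 6$ ($W{\left(P \right)} = 2 + 4 = 6$)
$K{\left(J \right)} = -174 + 116 J$ ($K{\left(J \right)} = \left(1 + 6 \left(-5\right)\right) \left(6 + J \left(-4\right)\right) = \left(1 - 30\right) \left(6 - 4 J\right) = - 29 \left(6 - 4 J\right) = -174 + 116 J$)
$\left(175 + K{\left(H \right)}\right)^{2} = \left(175 + \left(-174 + 116 \left(-8\right)\right)\right)^{2} = \left(175 - 1102\right)^{2} = \left(-927\right)^{2} = 859329$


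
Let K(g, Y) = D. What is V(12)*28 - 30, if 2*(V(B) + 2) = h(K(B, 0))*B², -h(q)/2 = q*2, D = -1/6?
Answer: 1258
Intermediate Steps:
D = -⅙ (D = -1*⅙ = -⅙ ≈ -0.16667)
K(g, Y) = -⅙
h(q) = -4*q (h(q) = -2*q*2 = -4*q)
V(B) = -2 + B²/3 (V(B) = -2 + ((-4*(-⅙))*B²)/2 = -2 + (2*B²/3)/2 = -2 + B²/3)
V(12)*28 - 30 = (-2 + (⅓)*12²)*28 - 30 = (-2 + (⅓)*144)*28 - 30 = (-2 + 48)*28 - 30 = 46*28 - 30 = 1288 - 30 = 1258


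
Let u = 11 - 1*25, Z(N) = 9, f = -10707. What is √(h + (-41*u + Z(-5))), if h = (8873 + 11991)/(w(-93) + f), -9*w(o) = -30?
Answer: √22549999/197 ≈ 24.105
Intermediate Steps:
w(o) = 10/3 (w(o) = -⅑*(-30) = 10/3)
h = -384/197 (h = (8873 + 11991)/(10/3 - 10707) = 20864/(-32111/3) = 20864*(-3/32111) = -384/197 ≈ -1.9492)
u = -14 (u = 11 - 25 = -14)
√(h + (-41*u + Z(-5))) = √(-384/197 + (-41*(-14) + 9)) = √(-384/197 + (574 + 9)) = √(-384/197 + 583) = √(114467/197) = √22549999/197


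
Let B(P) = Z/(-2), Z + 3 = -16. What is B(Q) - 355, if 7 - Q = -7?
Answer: -691/2 ≈ -345.50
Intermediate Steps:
Q = 14 (Q = 7 - 1*(-7) = 7 + 7 = 14)
Z = -19 (Z = -3 - 16 = -19)
B(P) = 19/2 (B(P) = -19/(-2) = -19*(-½) = 19/2)
B(Q) - 355 = 19/2 - 355 = -691/2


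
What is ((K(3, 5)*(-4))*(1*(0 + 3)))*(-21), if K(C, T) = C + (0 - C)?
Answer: 0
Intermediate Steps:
K(C, T) = 0 (K(C, T) = C - C = 0)
((K(3, 5)*(-4))*(1*(0 + 3)))*(-21) = ((0*(-4))*(1*(0 + 3)))*(-21) = (0*(1*3))*(-21) = (0*3)*(-21) = 0*(-21) = 0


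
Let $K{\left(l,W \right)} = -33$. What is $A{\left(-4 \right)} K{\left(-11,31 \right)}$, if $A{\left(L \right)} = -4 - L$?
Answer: $0$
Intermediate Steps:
$A{\left(-4 \right)} K{\left(-11,31 \right)} = \left(-4 - -4\right) \left(-33\right) = \left(-4 + 4\right) \left(-33\right) = 0 \left(-33\right) = 0$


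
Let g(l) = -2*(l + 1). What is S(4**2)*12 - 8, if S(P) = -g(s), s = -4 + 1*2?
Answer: -32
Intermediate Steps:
s = -2 (s = -4 + 2 = -2)
g(l) = -2 - 2*l (g(l) = -2*(1 + l) = -2 - 2*l)
S(P) = -2 (S(P) = -(-2 - 2*(-2)) = -(-2 + 4) = -1*2 = -2)
S(4**2)*12 - 8 = -2*12 - 8 = -24 - 8 = -32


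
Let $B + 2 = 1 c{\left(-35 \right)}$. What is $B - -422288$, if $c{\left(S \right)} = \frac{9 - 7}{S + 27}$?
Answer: $\frac{1689143}{4} \approx 4.2229 \cdot 10^{5}$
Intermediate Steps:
$c{\left(S \right)} = \frac{2}{27 + S}$
$B = - \frac{9}{4}$ ($B = -2 + 1 \frac{2}{27 - 35} = -2 + 1 \frac{2}{-8} = -2 + 1 \cdot 2 \left(- \frac{1}{8}\right) = -2 + 1 \left(- \frac{1}{4}\right) = -2 - \frac{1}{4} = - \frac{9}{4} \approx -2.25$)
$B - -422288 = - \frac{9}{4} - -422288 = - \frac{9}{4} + 422288 = \frac{1689143}{4}$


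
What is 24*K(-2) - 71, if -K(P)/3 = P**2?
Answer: -359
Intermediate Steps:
K(P) = -3*P**2
24*K(-2) - 71 = 24*(-3*(-2)**2) - 71 = 24*(-3*4) - 71 = 24*(-12) - 71 = -288 - 71 = -359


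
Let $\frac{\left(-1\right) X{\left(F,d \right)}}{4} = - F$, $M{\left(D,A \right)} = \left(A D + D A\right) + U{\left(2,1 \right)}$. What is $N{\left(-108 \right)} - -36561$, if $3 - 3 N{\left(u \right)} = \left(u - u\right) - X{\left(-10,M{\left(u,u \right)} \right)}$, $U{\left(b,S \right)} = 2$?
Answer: $\frac{109646}{3} \approx 36549.0$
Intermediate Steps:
$M{\left(D,A \right)} = 2 + 2 A D$ ($M{\left(D,A \right)} = \left(A D + D A\right) + 2 = \left(A D + A D\right) + 2 = 2 A D + 2 = 2 + 2 A D$)
$X{\left(F,d \right)} = 4 F$ ($X{\left(F,d \right)} = - 4 \left(- F\right) = 4 F$)
$N{\left(u \right)} = - \frac{37}{3}$ ($N{\left(u \right)} = 1 - \frac{\left(u - u\right) - 4 \left(-10\right)}{3} = 1 - \frac{0 - -40}{3} = 1 - \frac{0 + 40}{3} = 1 - \frac{40}{3} = - \frac{37}{3}$)
$N{\left(-108 \right)} - -36561 = - \frac{37}{3} - -36561 = - \frac{37}{3} + 36561 = \frac{109646}{3}$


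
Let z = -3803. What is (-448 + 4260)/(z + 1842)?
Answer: -3812/1961 ≈ -1.9439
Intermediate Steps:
(-448 + 4260)/(z + 1842) = (-448 + 4260)/(-3803 + 1842) = 3812/(-1961) = 3812*(-1/1961) = -3812/1961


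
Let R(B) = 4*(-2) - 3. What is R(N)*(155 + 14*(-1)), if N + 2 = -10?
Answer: -1551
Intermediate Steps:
N = -12 (N = -2 - 10 = -12)
R(B) = -11 (R(B) = -8 - 3 = -11)
R(N)*(155 + 14*(-1)) = -11*(155 + 14*(-1)) = -11*(155 - 14) = -11*141 = -1551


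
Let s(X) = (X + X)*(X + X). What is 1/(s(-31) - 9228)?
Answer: -1/5384 ≈ -0.00018574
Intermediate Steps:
s(X) = 4*X² (s(X) = (2*X)*(2*X) = 4*X²)
1/(s(-31) - 9228) = 1/(4*(-31)² - 9228) = 1/(4*961 - 9228) = 1/(3844 - 9228) = 1/(-5384) = -1/5384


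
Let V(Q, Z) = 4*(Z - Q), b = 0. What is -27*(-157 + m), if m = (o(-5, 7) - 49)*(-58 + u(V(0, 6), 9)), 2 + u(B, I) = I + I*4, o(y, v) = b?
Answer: -15606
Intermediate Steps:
o(y, v) = 0
V(Q, Z) = -4*Q + 4*Z
u(B, I) = -2 + 5*I (u(B, I) = -2 + (I + I*4) = -2 + (I + 4*I) = -2 + 5*I)
m = 735 (m = (0 - 49)*(-58 + (-2 + 5*9)) = -49*(-58 + (-2 + 45)) = -49*(-58 + 43) = -49*(-15) = 735)
-27*(-157 + m) = -27*(-157 + 735) = -27*578 = -15606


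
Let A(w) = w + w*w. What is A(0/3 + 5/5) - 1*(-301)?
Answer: 303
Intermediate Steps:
A(w) = w + w²
A(0/3 + 5/5) - 1*(-301) = (0/3 + 5/5)*(1 + (0/3 + 5/5)) - 1*(-301) = (0*(⅓) + 5*(⅕))*(1 + (0*(⅓) + 5*(⅕))) + 301 = (0 + 1)*(1 + (0 + 1)) + 301 = 1*(1 + 1) + 301 = 1*2 + 301 = 2 + 301 = 303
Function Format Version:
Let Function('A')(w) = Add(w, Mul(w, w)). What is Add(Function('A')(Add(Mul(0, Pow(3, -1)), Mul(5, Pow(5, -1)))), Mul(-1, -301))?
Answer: 303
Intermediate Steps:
Function('A')(w) = Add(w, Pow(w, 2))
Add(Function('A')(Add(Mul(0, Pow(3, -1)), Mul(5, Pow(5, -1)))), Mul(-1, -301)) = Add(Mul(Add(Mul(0, Pow(3, -1)), Mul(5, Pow(5, -1))), Add(1, Add(Mul(0, Pow(3, -1)), Mul(5, Pow(5, -1))))), Mul(-1, -301)) = Add(Mul(Add(Mul(0, Rational(1, 3)), Mul(5, Rational(1, 5))), Add(1, Add(Mul(0, Rational(1, 3)), Mul(5, Rational(1, 5))))), 301) = Add(Mul(Add(0, 1), Add(1, Add(0, 1))), 301) = Add(Mul(1, Add(1, 1)), 301) = Add(Mul(1, 2), 301) = Add(2, 301) = 303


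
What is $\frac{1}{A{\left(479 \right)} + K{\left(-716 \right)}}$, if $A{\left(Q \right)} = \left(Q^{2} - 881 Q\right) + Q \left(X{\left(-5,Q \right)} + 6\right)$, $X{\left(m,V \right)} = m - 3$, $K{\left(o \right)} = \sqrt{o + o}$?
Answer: $- \frac{48379}{9362110922} - \frac{i \sqrt{358}}{18724221844} \approx -5.1675 \cdot 10^{-6} - 1.0105 \cdot 10^{-9} i$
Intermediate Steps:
$K{\left(o \right)} = \sqrt{2} \sqrt{o}$ ($K{\left(o \right)} = \sqrt{2 o} = \sqrt{2} \sqrt{o}$)
$X{\left(m,V \right)} = -3 + m$ ($X{\left(m,V \right)} = m - 3 = -3 + m$)
$A{\left(Q \right)} = Q^{2} - 883 Q$ ($A{\left(Q \right)} = \left(Q^{2} - 881 Q\right) + Q \left(\left(-3 - 5\right) + 6\right) = \left(Q^{2} - 881 Q\right) + Q \left(-8 + 6\right) = \left(Q^{2} - 881 Q\right) + Q \left(-2\right) = \left(Q^{2} - 881 Q\right) - 2 Q = Q^{2} - 883 Q$)
$\frac{1}{A{\left(479 \right)} + K{\left(-716 \right)}} = \frac{1}{479 \left(-883 + 479\right) + \sqrt{2} \sqrt{-716}} = \frac{1}{479 \left(-404\right) + \sqrt{2} \cdot 2 i \sqrt{179}} = \frac{1}{-193516 + 2 i \sqrt{358}}$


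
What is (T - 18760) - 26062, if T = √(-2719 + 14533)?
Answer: -44822 + √11814 ≈ -44713.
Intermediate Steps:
T = √11814 ≈ 108.69
(T - 18760) - 26062 = (√11814 - 18760) - 26062 = (-18760 + √11814) - 26062 = -44822 + √11814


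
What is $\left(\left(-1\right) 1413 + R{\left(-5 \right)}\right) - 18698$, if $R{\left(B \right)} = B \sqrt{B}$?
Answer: $-20111 - 5 i \sqrt{5} \approx -20111.0 - 11.18 i$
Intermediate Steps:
$R{\left(B \right)} = B^{\frac{3}{2}}$
$\left(\left(-1\right) 1413 + R{\left(-5 \right)}\right) - 18698 = \left(\left(-1\right) 1413 + \left(-5\right)^{\frac{3}{2}}\right) - 18698 = \left(-1413 - 5 i \sqrt{5}\right) - 18698 = -20111 - 5 i \sqrt{5}$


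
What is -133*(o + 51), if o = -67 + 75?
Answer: -7847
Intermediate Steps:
o = 8
-133*(o + 51) = -133*(8 + 51) = -133*59 = -7847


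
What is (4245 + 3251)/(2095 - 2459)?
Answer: -1874/91 ≈ -20.593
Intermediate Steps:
(4245 + 3251)/(2095 - 2459) = 7496/(-364) = 7496*(-1/364) = -1874/91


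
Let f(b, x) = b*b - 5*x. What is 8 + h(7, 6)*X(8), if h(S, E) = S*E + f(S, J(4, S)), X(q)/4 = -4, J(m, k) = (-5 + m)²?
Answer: -1368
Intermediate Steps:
X(q) = -16 (X(q) = 4*(-4) = -16)
f(b, x) = b² - 5*x
h(S, E) = -5 + S² + E*S (h(S, E) = S*E + (S² - 5*(-5 + 4)²) = E*S + (S² - 5*(-1)²) = E*S + (S² - 5*1) = E*S + (S² - 5) = E*S + (-5 + S²) = -5 + S² + E*S)
8 + h(7, 6)*X(8) = 8 + (-5 + 7² + 6*7)*(-16) = 8 + (-5 + 49 + 42)*(-16) = 8 + 86*(-16) = 8 - 1376 = -1368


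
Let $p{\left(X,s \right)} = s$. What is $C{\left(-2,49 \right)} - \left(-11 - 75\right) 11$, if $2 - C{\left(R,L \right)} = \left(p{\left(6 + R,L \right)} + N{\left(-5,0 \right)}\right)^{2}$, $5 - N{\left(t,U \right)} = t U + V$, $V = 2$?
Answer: $-1756$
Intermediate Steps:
$N{\left(t,U \right)} = 3 - U t$ ($N{\left(t,U \right)} = 5 - \left(t U + 2\right) = 5 - \left(U t + 2\right) = 5 - \left(2 + U t\right) = 3 - U t$)
$C{\left(R,L \right)} = 2 - \left(3 + L\right)^{2}$ ($C{\left(R,L \right)} = 2 - \left(L + \left(3 - 0 \left(-5\right)\right)\right)^{2} = 2 - \left(L + \left(3 + 0\right)\right)^{2} = 2 - \left(L + 3\right)^{2} = 2 - \left(3 + L\right)^{2}$)
$C{\left(-2,49 \right)} - \left(-11 - 75\right) 11 = \left(2 - \left(3 + 49\right)^{2}\right) - \left(-11 - 75\right) 11 = \left(2 - 52^{2}\right) - \left(-86\right) 11 = \left(2 - 2704\right) - -946 = \left(2 - 2704\right) + 946 = -2702 + 946 = -1756$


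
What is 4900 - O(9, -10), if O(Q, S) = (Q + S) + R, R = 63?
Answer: 4838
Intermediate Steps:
O(Q, S) = 63 + Q + S (O(Q, S) = (Q + S) + 63 = 63 + Q + S)
4900 - O(9, -10) = 4900 - (63 + 9 - 10) = 4900 - 1*62 = 4900 - 62 = 4838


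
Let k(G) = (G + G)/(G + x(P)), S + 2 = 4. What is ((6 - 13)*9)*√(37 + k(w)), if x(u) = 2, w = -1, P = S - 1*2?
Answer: -63*√35 ≈ -372.71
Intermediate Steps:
S = 2 (S = -2 + 4 = 2)
P = 0 (P = 2 - 1*2 = 2 - 2 = 0)
k(G) = 2*G/(2 + G) (k(G) = (G + G)/(G + 2) = (2*G)/(2 + G) = 2*G/(2 + G))
((6 - 13)*9)*√(37 + k(w)) = ((6 - 13)*9)*√(37 + 2*(-1)/(2 - 1)) = (-7*9)*√(37 + 2*(-1)/1) = -63*√(37 + 2*(-1)*1) = -63*√(37 - 2) = -63*√35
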